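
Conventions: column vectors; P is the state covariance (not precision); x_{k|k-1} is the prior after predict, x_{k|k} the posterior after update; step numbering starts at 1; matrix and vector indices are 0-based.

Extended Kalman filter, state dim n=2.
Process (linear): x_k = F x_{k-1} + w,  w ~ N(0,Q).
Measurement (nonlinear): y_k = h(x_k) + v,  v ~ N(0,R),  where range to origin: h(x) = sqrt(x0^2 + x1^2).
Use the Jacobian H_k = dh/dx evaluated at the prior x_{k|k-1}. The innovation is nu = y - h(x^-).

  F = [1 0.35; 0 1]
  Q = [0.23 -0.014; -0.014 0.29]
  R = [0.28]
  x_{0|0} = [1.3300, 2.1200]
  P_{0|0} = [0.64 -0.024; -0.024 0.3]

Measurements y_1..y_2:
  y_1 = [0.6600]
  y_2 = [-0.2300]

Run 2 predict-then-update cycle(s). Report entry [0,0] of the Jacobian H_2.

step 1: x^-=[2.0720, 2.1200]  P^-=[0.8900 0.0670; 0.0670 0.5900]  H_jac=[0.6990 0.7152]  S=[1.0835]  K=[0.6183; 0.4326]  nu=[-2.3044]  x^+=[0.6472, 1.1230]  P^+=[0.4757 -0.2228; -0.2228 0.3872]
step 2: x^-=[1.0402, 1.1230]  P^-=[0.5971 -0.1013; -0.1013 0.6772]  H_jac=[0.6795 0.7336]  S=[0.8192]  K=[0.4046; 0.5224]  nu=[-1.7608]  x^+=[0.3278, 0.2032]  P^+=[0.4630 -0.2745; -0.2745 0.4536]

H_jac[0,0] = 0.6795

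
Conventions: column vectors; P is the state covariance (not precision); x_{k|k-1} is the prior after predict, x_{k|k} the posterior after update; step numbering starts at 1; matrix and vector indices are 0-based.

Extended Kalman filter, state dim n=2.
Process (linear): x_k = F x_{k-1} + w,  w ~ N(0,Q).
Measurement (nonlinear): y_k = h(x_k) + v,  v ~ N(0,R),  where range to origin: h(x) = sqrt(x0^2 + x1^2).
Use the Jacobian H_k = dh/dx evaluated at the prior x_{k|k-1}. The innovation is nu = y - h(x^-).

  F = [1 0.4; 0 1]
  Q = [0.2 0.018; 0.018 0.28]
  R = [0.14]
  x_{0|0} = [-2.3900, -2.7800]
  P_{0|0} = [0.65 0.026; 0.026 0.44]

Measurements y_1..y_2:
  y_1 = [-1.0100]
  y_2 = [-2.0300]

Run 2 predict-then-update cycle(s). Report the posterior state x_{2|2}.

x_post = [-1.3727, 0.0631]

step 1: x^-=[-3.5020, -2.7800]  P^-=[0.9412 0.2200; 0.2200 0.7200]  H_jac=[-0.7832 -0.6217]  S=[1.2100]  K=[-0.7223; -0.5124]  nu=[-5.4813]  x^+=[0.4571, 0.0285]  P^+=[0.3099 -0.2278; -0.2278 0.4023]
step 2: x^-=[0.4685, 0.0285]  P^-=[0.3921 -0.0489; -0.0489 0.6823]  H_jac=[0.9982 0.0608]  S=[0.5272]  K=[0.7367; -0.0138]  nu=[-2.4994]  x^+=[-1.3727, 0.0631]  P^+=[0.1060 -0.0435; -0.0435 0.6822]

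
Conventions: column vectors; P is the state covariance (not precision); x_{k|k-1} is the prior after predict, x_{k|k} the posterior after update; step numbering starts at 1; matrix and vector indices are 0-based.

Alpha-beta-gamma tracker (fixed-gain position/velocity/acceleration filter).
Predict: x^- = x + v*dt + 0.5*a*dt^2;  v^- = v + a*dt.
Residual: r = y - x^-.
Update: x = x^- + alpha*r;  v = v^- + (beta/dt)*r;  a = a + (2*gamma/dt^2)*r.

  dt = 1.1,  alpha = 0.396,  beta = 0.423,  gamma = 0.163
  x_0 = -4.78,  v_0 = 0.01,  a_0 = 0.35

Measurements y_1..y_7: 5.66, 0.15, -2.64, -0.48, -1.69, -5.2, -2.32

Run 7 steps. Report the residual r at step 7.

resid = 17.7936

step 1: x_pred=-4.5572  r=10.2172  x^+=-0.5112  v^+=4.3240  a^+=3.1027
step 2: x_pred=6.1223  r=-5.9723  x^+=3.7573  v^+=5.4404  a^+=1.4937
step 3: x_pred=10.6454  r=-13.2854  x^+=5.3844  v^+=1.9746  a^+=-2.0857
step 4: x_pred=6.2946  r=-6.7746  x^+=3.6118  v^+=-2.9248  a^+=-3.9109
step 5: x_pred=-1.9716  r=0.2816  x^+=-1.8601  v^+=-7.1185  a^+=-3.8351
step 6: x_pred=-12.0107  r=6.8107  x^+=-9.3136  v^+=-8.7181  a^+=-2.0001
step 7: x_pred=-20.1136  r=17.7936  x^+=-13.0673  v^+=-4.0758  a^+=2.7939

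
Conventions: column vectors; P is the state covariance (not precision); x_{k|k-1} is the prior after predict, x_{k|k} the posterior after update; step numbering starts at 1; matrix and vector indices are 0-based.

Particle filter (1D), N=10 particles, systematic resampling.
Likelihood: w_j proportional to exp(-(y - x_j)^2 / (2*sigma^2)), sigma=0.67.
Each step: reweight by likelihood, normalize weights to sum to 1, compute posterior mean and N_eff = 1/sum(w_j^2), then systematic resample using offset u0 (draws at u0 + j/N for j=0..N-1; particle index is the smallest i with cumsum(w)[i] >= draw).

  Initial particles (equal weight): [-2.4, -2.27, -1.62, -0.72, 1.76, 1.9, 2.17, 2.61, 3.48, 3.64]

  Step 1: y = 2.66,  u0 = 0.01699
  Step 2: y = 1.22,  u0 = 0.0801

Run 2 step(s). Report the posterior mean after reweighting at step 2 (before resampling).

post_mean = 2.0172

step 1: w=[0.0000, 0.0000, 0.0000, 0.0000, 0.1156, 0.1497, 0.2181, 0.2841, 0.1347, 0.0978]  mean=2.5274  Neff=5.2146  idx=[4, 5, 5, 6, 6, 7, 7, 7, 8, 9]
step 2: w=[0.2406, 0.1990, 0.1990, 0.1219, 0.1219, 0.0387, 0.0387, 0.0387, 0.0011, 0.0005]  mean=2.0172  Neff=5.8389  idx=[0, 0, 1, 1, 2, 2, 3, 4, 4, 7]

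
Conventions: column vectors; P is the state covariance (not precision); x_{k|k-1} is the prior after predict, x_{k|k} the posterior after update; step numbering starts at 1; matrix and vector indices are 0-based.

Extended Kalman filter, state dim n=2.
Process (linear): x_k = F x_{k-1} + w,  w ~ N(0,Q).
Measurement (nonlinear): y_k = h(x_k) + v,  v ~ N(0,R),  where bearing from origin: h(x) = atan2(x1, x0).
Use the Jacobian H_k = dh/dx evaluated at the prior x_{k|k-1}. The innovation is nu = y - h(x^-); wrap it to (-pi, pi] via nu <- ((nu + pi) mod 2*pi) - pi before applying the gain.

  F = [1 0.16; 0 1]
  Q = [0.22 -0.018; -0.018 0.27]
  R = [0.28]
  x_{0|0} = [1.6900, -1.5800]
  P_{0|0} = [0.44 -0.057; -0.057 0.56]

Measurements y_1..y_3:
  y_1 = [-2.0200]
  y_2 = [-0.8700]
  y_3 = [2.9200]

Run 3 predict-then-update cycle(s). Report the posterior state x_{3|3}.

step 1: x^-=[1.4372, -1.5800]  P^-=[0.6561 0.0146; 0.0146 0.8300]  H_jac=[0.3463 0.3150]  S=[0.4443]  K=[0.5218; 0.6000]  nu=[-1.1873]  x^+=[0.8176, -2.2923]  P^+=[0.5351 -0.1245; -0.1245 0.6701]
step 2: x^-=[0.4508, -2.2923]  P^-=[0.7324 -0.0353; -0.0353 0.9401]  H_jac=[0.4200 0.0826]  S=[0.4132]  K=[0.7375; 0.1521]  nu=[0.5066]  x^+=[0.8245, -2.2153]  P^+=[0.5077 -0.0816; -0.0816 0.9305]
step 3: x^-=[0.4700, -2.2153]  P^-=[0.7254 0.0493; 0.0493 1.2005]  H_jac=[0.4320 0.0916]  S=[0.4293]  K=[0.7404; 0.3058]  nu=[-2.0015]  x^+=[-1.0118, -2.8274]  P^+=[0.4901 -0.0479; -0.0479 1.1604]

x_post = [-1.0118, -2.8274]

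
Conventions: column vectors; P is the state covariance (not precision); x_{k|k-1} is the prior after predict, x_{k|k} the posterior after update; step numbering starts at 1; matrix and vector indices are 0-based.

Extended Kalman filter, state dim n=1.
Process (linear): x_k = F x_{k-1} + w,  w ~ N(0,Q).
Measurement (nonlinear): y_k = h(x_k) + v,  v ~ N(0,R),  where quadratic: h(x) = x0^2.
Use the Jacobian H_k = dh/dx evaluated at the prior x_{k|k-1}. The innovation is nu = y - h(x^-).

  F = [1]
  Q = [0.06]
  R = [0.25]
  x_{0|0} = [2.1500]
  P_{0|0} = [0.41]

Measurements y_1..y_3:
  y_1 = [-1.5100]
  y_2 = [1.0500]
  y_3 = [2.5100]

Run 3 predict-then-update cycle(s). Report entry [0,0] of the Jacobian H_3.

H_jac[0,0] = 1.7754

step 1: x^-=[2.1500]  P^-=[0.4700]  H_jac=[4.3000]  S=[8.9403]  K=[0.2261]  nu=[-6.1325]  x^+=[0.7637]  P^+=[0.0131]
step 2: x^-=[0.7637]  P^-=[0.0731]  H_jac=[1.5274]  S=[0.4206]  K=[0.2656]  nu=[0.4667]  x^+=[0.8877]  P^+=[0.0435]
step 3: x^-=[0.8877]  P^-=[0.1035]  H_jac=[1.7754]  S=[0.5761]  K=[0.3188]  nu=[1.7220]  x^+=[1.4367]  P^+=[0.0449]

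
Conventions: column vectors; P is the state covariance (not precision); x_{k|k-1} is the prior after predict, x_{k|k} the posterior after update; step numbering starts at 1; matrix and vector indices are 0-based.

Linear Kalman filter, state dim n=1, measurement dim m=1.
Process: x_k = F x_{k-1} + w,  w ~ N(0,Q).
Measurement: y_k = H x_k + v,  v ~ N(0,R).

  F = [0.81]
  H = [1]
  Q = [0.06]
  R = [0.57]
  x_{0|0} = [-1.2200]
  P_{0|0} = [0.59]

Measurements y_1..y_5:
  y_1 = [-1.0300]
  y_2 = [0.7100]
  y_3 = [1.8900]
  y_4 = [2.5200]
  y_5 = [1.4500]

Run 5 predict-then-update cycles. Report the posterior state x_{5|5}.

x_post = [0.6894]

step 1: x^-=[-0.9882]  P^-=[0.4471]  S=[1.0171]  K=[0.4396]  nu=[-0.0418]  x^+=[-1.0066]  P^+=[0.2506]
step 2: x^-=[-0.8153]  P^-=[0.2244]  S=[0.7944]  K=[0.2825]  nu=[1.5253]  x^+=[-0.3845]  P^+=[0.1610]
step 3: x^-=[-0.3114]  P^-=[0.1656]  S=[0.7356]  K=[0.2252]  nu=[2.2014]  x^+=[0.1843]  P^+=[0.1283]
step 4: x^-=[0.1493]  P^-=[0.1442]  S=[0.7142]  K=[0.2019]  nu=[2.3707]  x^+=[0.6279]  P^+=[0.1151]
step 5: x^-=[0.5086]  P^-=[0.1355]  S=[0.7055]  K=[0.1921]  nu=[0.9414]  x^+=[0.6894]  P^+=[0.1095]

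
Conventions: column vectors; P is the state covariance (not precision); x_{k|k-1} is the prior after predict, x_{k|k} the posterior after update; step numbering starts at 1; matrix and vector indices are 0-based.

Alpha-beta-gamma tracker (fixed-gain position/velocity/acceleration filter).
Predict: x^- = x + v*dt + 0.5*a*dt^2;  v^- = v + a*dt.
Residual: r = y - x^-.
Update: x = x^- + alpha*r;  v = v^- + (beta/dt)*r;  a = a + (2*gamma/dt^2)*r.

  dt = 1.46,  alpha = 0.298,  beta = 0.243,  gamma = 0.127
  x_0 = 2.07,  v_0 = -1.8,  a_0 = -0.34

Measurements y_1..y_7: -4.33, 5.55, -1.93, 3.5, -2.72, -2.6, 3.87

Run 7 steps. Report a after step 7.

a_post = -1.2061

step 1: x_pred=-0.9204  r=-3.4096  x^+=-1.9364  v^+=-2.8639  a^+=-0.7463
step 2: x_pred=-6.9131  r=12.4631  x^+=-3.1991  v^+=-1.8791  a^+=0.7388
step 3: x_pred=-5.1552  r=3.2252  x^+=-4.1941  v^+=-0.2637  a^+=1.1231
step 4: x_pred=-3.3820  r=6.8820  x^+=-1.3312  v^+=2.5215  a^+=1.9432
step 5: x_pred=4.4213  r=-7.1413  x^+=2.2932  v^+=4.1700  a^+=1.0922
step 6: x_pred=9.5455  r=-12.1455  x^+=5.9261  v^+=3.7432  a^+=-0.3550
step 7: x_pred=11.0128  r=-7.1428  x^+=8.8842  v^+=2.0360  a^+=-1.2061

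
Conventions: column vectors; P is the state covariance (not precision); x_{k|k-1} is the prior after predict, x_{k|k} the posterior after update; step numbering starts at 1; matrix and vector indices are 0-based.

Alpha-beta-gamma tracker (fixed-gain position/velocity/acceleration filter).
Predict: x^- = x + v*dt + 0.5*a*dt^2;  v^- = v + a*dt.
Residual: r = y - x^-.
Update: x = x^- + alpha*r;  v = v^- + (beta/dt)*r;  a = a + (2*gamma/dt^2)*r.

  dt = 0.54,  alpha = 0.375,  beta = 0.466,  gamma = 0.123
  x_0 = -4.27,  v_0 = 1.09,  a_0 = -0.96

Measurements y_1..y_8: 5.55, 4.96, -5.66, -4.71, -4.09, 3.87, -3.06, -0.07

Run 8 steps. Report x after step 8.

step 1: x_pred=-3.8214  r=9.3714  x^+=-0.3071  v^+=8.6587  a^+=6.9459
step 2: x_pred=5.3813  r=-0.4213  x^+=5.2233  v^+=12.0459  a^+=6.5904
step 3: x_pred=12.6890  r=-18.3490  x^+=5.8081  v^+=-0.2298  a^+=-8.8892
step 4: x_pred=4.3880  r=-9.0980  x^+=0.9763  v^+=-12.8812  a^+=-16.5645
step 5: x_pred=-8.3947  r=4.3047  x^+=-6.7804  v^+=-18.1112  a^+=-12.9330
step 6: x_pred=-18.4461  r=22.3161  x^+=-10.0776  v^+=-5.8371  a^+=5.8934
step 7: x_pred=-12.3703  r=9.3103  x^+=-8.8789  v^+=5.3798  a^+=13.7478
step 8: x_pred=-3.9694  r=3.8994  x^+=-2.5071  v^+=16.1687  a^+=17.0374

x_post = -2.5071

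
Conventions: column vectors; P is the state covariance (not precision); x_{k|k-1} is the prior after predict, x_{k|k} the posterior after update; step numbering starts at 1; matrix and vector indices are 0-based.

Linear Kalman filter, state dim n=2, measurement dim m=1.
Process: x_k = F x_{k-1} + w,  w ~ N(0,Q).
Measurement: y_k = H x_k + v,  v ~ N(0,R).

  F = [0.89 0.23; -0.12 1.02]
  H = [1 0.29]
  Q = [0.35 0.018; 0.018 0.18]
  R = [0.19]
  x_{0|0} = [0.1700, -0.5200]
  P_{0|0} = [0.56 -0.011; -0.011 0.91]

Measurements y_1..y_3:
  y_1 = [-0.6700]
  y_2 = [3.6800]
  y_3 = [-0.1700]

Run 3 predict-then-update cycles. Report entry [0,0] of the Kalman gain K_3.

K[0,0] = 0.6024

step 1: x^-=[0.0317, -0.5508]  P^-=[0.8372 0.1620; 0.1620 1.1375]  S=[1.2168]  K=[0.7266; 0.4042]  nu=[-0.5420]  x^+=[-0.3621, -0.7699]  P^+=[0.1947 -0.1954; -0.1954 0.9387]
step 2: x^-=[-0.4994, -0.7418]  P^-=[0.4739 0.0454; 0.0454 1.2073]  S=[0.7918]  K=[0.6152; 0.4995]  nu=[4.3945]  x^+=[2.2040, 1.4534]  P^+=[0.1743 -0.1979; -0.1979 1.0097]
step 3: x^-=[2.2958, 1.2180]  P^-=[0.4604 0.0621; 0.0621 1.2814]  S=[0.7942]  K=[0.6024; 0.5461]  nu=[-2.8190]  x^+=[0.5976, -0.3214]  P^+=[0.1722 -0.1992; -0.1992 1.0446]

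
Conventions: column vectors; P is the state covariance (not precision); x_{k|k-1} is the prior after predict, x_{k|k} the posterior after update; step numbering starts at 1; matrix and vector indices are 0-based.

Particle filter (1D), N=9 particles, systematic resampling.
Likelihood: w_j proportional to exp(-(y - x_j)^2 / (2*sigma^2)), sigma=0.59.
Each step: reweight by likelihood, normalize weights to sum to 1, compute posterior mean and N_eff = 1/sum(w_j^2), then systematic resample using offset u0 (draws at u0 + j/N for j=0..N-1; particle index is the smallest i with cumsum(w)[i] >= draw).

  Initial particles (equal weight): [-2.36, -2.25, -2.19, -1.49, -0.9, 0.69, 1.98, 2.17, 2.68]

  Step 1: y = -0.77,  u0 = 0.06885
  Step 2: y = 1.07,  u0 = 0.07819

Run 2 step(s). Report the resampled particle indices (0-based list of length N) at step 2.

step 1: w=[0.0163, 0.0265, 0.0340, 0.2927, 0.6016, 0.0288, 0.0000, 0.0000, 0.0000]  mean=-1.1303  Neff=2.2197  idx=[2, 3, 3, 4, 4, 4, 4, 4, 4]
step 2: w=[0.0000, 0.0036, 0.0036, 0.1655, 0.1655, 0.1655, 0.1655, 0.1655, 0.1655]  mean=-0.9042  Neff=6.0856  idx=[3, 4, 4, 5, 6, 6, 7, 8, 8]

resampled_idx = [3, 4, 4, 5, 6, 6, 7, 8, 8]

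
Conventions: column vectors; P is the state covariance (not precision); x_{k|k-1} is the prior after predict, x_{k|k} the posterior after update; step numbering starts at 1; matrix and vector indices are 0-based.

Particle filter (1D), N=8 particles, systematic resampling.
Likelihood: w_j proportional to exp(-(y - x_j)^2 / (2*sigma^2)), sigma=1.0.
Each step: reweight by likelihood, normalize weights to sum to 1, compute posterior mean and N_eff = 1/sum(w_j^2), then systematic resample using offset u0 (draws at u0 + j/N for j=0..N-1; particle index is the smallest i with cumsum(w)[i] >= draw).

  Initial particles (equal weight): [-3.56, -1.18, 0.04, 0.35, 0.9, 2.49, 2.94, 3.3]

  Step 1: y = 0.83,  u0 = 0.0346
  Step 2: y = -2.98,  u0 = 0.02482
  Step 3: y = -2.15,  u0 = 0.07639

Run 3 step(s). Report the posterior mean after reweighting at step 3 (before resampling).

step 1: w=[0.0000, 0.0420, 0.2316, 0.2819, 0.3156, 0.0798, 0.0342, 0.0150]  mean=0.6908  Neff=4.1282  idx=[1, 2, 3, 3, 3, 4, 4, 5]
step 2: w=[0.8948, 0.0473, 0.0177, 0.0177, 0.0177, 0.0024, 0.0024, 0.0000]  mean=-1.0310  Neff=1.2440  idx=[0, 0, 0, 0, 0, 0, 0, 1]
step 3: w=[0.1399, 0.1399, 0.1399, 0.1399, 0.1399, 0.1399, 0.1399, 0.0204]  mean=-1.1552  Neff=7.2720  idx=[0, 1, 2, 3, 4, 5, 5, 6]

post_mean = -1.1552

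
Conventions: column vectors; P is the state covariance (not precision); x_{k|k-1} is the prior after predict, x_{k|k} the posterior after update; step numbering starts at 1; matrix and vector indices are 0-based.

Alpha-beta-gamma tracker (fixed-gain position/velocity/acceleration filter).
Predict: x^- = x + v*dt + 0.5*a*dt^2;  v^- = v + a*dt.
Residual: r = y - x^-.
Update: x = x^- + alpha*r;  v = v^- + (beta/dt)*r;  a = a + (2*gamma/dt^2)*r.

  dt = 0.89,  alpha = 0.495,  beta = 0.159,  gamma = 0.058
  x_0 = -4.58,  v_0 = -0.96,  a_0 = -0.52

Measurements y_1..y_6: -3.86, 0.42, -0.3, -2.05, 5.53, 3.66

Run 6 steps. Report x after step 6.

step 1: x_pred=-5.6403  r=1.7803  x^+=-4.7591  v^+=-1.1047  a^+=-0.2593
step 2: x_pred=-5.8450  r=6.2650  x^+=-2.7438  v^+=-0.2162  a^+=0.6582
step 3: x_pred=-2.6756  r=2.3756  x^+=-1.4997  v^+=0.7940  a^+=1.0061
step 4: x_pred=-0.3946  r=-1.6554  x^+=-1.2140  v^+=1.3936  a^+=0.7637
step 5: x_pred=0.3288  r=5.2012  x^+=2.9034  v^+=3.0025  a^+=1.5254
step 6: x_pred=6.1798  r=-2.5198  x^+=4.9325  v^+=3.9099  a^+=1.1564

x_post = 4.9325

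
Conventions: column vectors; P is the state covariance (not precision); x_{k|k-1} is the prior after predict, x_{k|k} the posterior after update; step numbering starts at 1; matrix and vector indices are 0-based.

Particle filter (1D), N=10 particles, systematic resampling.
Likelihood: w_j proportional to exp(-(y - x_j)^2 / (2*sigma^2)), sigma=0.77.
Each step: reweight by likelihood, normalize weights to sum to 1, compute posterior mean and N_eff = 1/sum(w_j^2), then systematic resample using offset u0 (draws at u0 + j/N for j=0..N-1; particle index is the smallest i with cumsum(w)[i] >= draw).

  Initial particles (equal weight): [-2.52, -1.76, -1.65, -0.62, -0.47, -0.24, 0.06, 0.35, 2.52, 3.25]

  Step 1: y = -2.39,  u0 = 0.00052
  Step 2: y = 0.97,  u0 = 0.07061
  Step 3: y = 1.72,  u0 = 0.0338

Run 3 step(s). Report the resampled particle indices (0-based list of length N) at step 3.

step 1: w=[0.3982, 0.2890, 0.2545, 0.0288, 0.0180, 0.0082, 0.0026, 0.0007, 0.0000, 0.0000]  mean=-1.9599  Neff=3.2457  idx=[0, 0, 0, 0, 1, 1, 1, 2, 2, 2]
step 2: w=[0.0023, 0.0023, 0.0023, 0.0023, 0.1250, 0.1250, 0.1250, 0.2053, 0.2053, 0.2053]  mean=-1.6993  Neff=5.7709  idx=[4, 5, 6, 6, 7, 7, 8, 8, 9, 9]
step 3: w=[0.0652, 0.0652, 0.0652, 0.0652, 0.1232, 0.1232, 0.1232, 0.1232, 0.1232, 0.1232]  mean=-1.6787  Neff=9.2547  idx=[0, 2, 3, 4, 5, 6, 7, 7, 8, 9]

resampled_idx = [0, 2, 3, 4, 5, 6, 7, 7, 8, 9]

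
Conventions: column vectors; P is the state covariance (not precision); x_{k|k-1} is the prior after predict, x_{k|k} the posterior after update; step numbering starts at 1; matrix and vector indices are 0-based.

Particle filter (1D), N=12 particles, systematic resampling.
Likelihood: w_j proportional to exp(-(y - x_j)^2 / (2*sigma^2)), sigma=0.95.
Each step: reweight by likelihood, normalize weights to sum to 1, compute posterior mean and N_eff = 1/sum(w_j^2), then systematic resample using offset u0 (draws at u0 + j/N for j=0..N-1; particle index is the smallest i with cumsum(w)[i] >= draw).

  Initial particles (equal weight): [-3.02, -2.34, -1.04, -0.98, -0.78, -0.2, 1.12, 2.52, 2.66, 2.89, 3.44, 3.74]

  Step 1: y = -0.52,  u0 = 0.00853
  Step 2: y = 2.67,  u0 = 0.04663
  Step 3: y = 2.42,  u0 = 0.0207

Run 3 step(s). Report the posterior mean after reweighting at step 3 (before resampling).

post_mean = -0.2144

step 1: w=[0.0077, 0.0391, 0.2107, 0.2177, 0.2357, 0.2312, 0.0552, 0.0015, 0.0009, 0.0004, 0.0000, 0.0000]  mean=-0.7079  Neff=4.8678  idx=[1, 2, 2, 3, 3, 3, 4, 4, 4, 5, 5, 5]
step 2: w=[0.0000, 0.0128, 0.0128, 0.0163, 0.0163, 0.0163, 0.0358, 0.0358, 0.0358, 0.2727, 0.2727, 0.2727]  mean=-0.3219  Neff=4.3838  idx=[4, 7, 9, 9, 9, 10, 10, 10, 10, 11, 11, 11]
step 3: w=[0.0073, 0.0151, 0.0978, 0.0978, 0.0978, 0.0978, 0.0978, 0.0978, 0.0978, 0.0978, 0.0978, 0.0978]  mean=-0.2144  Neff=10.4312  idx=[1, 2, 3, 4, 5, 6, 7, 7, 8, 9, 10, 11]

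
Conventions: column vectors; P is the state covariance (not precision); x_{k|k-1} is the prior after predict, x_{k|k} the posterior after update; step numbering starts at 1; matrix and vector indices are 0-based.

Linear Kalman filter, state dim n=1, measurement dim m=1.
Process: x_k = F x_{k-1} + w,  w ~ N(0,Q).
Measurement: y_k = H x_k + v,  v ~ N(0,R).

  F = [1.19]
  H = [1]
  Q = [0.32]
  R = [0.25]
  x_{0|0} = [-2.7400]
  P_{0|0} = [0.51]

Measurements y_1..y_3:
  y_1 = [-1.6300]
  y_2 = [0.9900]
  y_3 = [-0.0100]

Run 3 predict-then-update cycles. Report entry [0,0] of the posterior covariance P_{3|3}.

P_post[0,0] = 0.1738

step 1: x^-=[-3.2606]  P^-=[1.0422]  S=[1.2922]  K=[0.8065]  nu=[1.6306]  x^+=[-1.9455]  P^+=[0.2016]
step 2: x^-=[-2.3151]  P^-=[0.6055]  S=[0.8555]  K=[0.7078]  nu=[3.3051]  x^+=[0.0242]  P^+=[0.1769]
step 3: x^-=[0.0288]  P^-=[0.5706]  S=[0.8206]  K=[0.6953]  nu=[-0.0388]  x^+=[0.0018]  P^+=[0.1738]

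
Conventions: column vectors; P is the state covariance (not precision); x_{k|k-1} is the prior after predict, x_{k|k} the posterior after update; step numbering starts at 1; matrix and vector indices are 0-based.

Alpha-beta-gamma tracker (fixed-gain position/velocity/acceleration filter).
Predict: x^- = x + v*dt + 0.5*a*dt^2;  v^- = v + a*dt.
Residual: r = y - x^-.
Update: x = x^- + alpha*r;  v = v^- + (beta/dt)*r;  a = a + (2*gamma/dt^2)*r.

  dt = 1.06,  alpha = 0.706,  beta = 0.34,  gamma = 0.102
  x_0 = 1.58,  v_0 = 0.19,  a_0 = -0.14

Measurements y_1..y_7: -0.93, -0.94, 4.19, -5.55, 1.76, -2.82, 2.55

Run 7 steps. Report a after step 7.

step 1: x_pred=1.7027  r=-2.6327  x^+=-0.1560  v^+=-0.8029  a^+=-0.6180
step 2: x_pred=-1.3542  r=0.4142  x^+=-1.0618  v^+=-1.3251  a^+=-0.5428
step 3: x_pred=-2.7713  r=6.9613  x^+=2.1434  v^+=0.3324  a^+=0.7211
step 4: x_pred=2.9008  r=-8.4508  x^+=-3.0655  v^+=-1.6139  a^+=-0.8132
step 5: x_pred=-5.2330  r=6.9930  x^+=-0.2960  v^+=-0.2329  a^+=0.4564
step 6: x_pred=-0.2864  r=-2.5336  x^+=-2.0751  v^+=-0.5617  a^+=-0.0036
step 7: x_pred=-2.6726  r=5.2226  x^+=1.0146  v^+=1.1096  a^+=0.9446

a_post = 0.9446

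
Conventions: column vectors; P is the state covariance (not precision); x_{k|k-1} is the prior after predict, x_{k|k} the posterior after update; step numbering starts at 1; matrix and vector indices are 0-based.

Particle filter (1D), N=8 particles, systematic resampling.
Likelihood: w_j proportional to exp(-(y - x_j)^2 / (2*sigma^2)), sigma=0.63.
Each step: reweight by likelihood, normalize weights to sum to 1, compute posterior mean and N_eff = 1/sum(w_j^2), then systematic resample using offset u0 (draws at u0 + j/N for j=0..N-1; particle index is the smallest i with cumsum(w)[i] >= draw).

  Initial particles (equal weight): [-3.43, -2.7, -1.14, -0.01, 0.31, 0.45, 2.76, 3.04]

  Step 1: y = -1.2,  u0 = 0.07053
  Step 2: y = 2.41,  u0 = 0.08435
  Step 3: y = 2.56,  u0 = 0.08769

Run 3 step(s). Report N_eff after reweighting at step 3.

N_eff = 7.2682

step 1: w=[0.0014, 0.0447, 0.7581, 0.1279, 0.0431, 0.0247, 0.0000, 0.0000]  mean=-0.9669  Neff=1.6790  idx=[2, 2, 2, 2, 2, 2, 3, 4]
step 2: w=[0.0000, 0.0000, 0.0000, 0.0000, 0.0000, 0.0000, 0.1392, 0.8607]  mean=0.2652  Neff=1.3156  idx=[6, 7, 7, 7, 7, 7, 7, 7]
step 3: w=[0.0201, 0.1400, 0.1400, 0.1400, 0.1400, 0.1400, 0.1400, 0.1400]  mean=0.3036  Neff=7.2682  idx=[1, 2, 3, 4, 5, 5, 6, 7]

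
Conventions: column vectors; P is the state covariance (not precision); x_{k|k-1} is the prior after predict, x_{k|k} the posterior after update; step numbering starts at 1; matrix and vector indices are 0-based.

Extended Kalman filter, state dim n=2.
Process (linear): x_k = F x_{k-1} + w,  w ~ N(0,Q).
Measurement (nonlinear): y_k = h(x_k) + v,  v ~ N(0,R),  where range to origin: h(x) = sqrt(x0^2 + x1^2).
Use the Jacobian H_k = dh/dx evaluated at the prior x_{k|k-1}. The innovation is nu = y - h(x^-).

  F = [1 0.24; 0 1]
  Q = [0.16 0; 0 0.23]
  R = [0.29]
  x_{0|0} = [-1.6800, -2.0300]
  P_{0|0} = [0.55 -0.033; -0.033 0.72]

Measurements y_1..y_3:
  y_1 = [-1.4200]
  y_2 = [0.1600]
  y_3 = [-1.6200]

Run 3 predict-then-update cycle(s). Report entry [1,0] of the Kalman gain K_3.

step 1: x^-=[-2.1672, -2.0300]  P^-=[0.7356 0.1398; 0.1398 0.9500]  H_jac=[-0.7298 -0.6836]  S=[1.2653]  K=[-0.4998; -0.5939]  nu=[-4.3895]  x^+=[0.0268, 0.5769]  P^+=[0.4195 -0.2358; -0.2358 0.5037]
step 2: x^-=[0.1653, 0.5769]  P^-=[0.4953 -0.1149; -0.1149 0.7337]  H_jac=[0.2754 0.9613]  S=[0.9448]  K=[0.0275; 0.7131]  nu=[-0.4401]  x^+=[0.1532, 0.2631]  P^+=[0.4946 -0.1334; -0.1334 0.2533]
step 3: x^-=[0.2163, 0.2631]  P^-=[0.6052 -0.0726; -0.0726 0.4833]  H_jac=[0.6352 0.7724]  S=[0.7512]  K=[0.4370; 0.4355]  nu=[-1.9606]  x^+=[-0.6404, -0.5908]  P^+=[0.4617 -0.2156; -0.2156 0.3408]

K[1,0] = 0.4355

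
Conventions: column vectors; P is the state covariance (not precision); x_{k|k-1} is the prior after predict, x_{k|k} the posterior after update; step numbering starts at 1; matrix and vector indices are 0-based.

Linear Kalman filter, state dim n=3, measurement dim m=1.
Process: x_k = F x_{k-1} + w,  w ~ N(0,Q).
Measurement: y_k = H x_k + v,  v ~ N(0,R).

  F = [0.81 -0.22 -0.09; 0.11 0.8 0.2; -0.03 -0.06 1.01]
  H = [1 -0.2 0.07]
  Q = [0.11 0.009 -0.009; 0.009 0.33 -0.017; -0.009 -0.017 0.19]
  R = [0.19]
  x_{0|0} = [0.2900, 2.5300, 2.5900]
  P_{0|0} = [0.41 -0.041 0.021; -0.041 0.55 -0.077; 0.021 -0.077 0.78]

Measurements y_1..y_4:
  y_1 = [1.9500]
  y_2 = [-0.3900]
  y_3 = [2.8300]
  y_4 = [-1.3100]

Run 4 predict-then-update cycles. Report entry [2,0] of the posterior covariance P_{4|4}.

P_post[2,0] = -0.1470

step 1: x^-=[-0.5548, 2.5739, 2.4554]  P^-=[0.4204 -0.0788 -0.0470; -0.0788 0.6872 0.0550; -0.0470 0.0550 0.9959]  S=[0.6662]  K=[0.6498; -0.3188; 0.0177]  nu=[2.8477]  x^+=[1.2957, 1.6662, 2.5057]  P^+=[0.1391 0.0592 -0.0546; 0.0592 0.6195 0.0587; -0.0546 0.0587 0.9957]
step 2: x^-=[0.4574, 1.9766, 2.3919]  P^-=[0.2285 -0.0837 -0.1548; -0.0837 0.7948 0.1931; -0.1548 0.1931 1.2045]  S=[0.4626]  K=[0.5067; -0.4954; -0.2357]  nu=[-0.6195]  x^+=[0.1435, 2.2835, 2.5380]  P^+=[0.1097 0.0324 -0.0995; 0.0324 0.6813 0.1391; -0.0995 0.1391 1.1788]
step 3: x^-=[-0.6146, 2.3502, 2.4220]  P^-=[0.2330 -0.1334 -0.2230; -0.1334 0.8604 0.2873; -0.2230 0.2873 1.3843]  S=[0.4783]  K=[0.5103; -0.5967; -0.3838]  nu=[3.7451]  x^+=[1.2964, 0.1157, 0.9846]  P^+=[0.1084 0.0122 -0.1293; 0.0122 0.6901 0.1778; -0.1293 0.1778 1.3139]
step 4: x^-=[0.9361, 0.4321, 0.9486]  P^-=[0.2467 -0.1591 -0.2672; -0.1591 0.8789 0.3425; -0.2672 0.3425 1.5192]  S=[0.4960]  K=[0.5239; -0.6269; -0.4624]  nu=[-2.2260]  x^+=[-0.2302, 1.8275, 1.9779]  P^+=[0.1106 0.0038 -0.1470; 0.0038 0.6840 0.1987; -0.1470 0.1987 1.4132]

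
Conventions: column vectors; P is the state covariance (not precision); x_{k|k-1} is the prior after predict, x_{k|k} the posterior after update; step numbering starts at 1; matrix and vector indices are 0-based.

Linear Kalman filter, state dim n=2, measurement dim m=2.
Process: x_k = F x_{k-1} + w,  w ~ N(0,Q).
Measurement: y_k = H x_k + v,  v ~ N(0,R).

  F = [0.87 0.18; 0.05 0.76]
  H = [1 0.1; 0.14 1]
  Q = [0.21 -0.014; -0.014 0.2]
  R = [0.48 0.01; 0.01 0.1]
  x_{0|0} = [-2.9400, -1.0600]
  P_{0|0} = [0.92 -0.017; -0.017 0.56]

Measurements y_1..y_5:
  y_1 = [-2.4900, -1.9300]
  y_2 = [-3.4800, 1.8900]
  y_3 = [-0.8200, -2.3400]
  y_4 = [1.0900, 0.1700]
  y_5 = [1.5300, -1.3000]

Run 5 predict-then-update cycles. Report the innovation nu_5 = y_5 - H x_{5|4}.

step 1: x^-=[-2.7486, -0.9526]  P^-=[0.9192 0.0912; 0.0912 0.5245]  S=[1.4227 0.2836; 0.2836 0.6680]  K=[0.6411 0.0570; -0.0648 0.8317]  nu=[0.3539, -0.5926]  x^+=[-2.5555, -1.4684]  P^+=[0.3115 -0.0315; -0.0315 0.0869]
step 2: x^-=[-2.4876, -1.2438]  P^-=[0.4387 -0.0097; -0.0097 0.2486]  S=[0.9193 0.0865; 0.0865 0.3545]  K=[0.4733 0.0305; -0.0502 0.7097]  nu=[-0.8680, 3.4820]  x^+=[-2.7922, 1.2711]  P^+=[0.2299 -0.0244; -0.0244 0.0739]
step 3: x^-=[-2.2004, 0.8264]  P^-=[0.3788 -0.0102; -0.0102 0.2414]  S=[0.8592 0.0768; 0.0768 0.3460]  K=[0.4373 0.0266; -0.0467 0.7040]  nu=[1.2977, -2.8584]  x^+=[-1.7089, -1.2465]  P^+=[0.2124 -0.0227; -0.0227 0.0731]
step 4: x^-=[-1.7111, -1.0328]  P^-=[0.3661 -0.0100; -0.0100 0.2410]  S=[0.8465 0.0752; 0.0752 0.3454]  K=[0.4290 0.0261; -0.0459 0.7038]  nu=[2.9044, 1.4424]  x^+=[-0.4277, -0.1509]  P^+=[0.2084 -0.0223; -0.0223 0.0730]
step 5: x^-=[-0.3993, -0.1361]  P^-=[0.3631 -0.0099; -0.0099 0.2410]  S=[0.8436 0.0749; 0.0749 0.3454]  K=[0.4270 0.0260; -0.0456 0.7037]  nu=[1.9429, -1.1080]  x^+=[0.4015, -1.0045]  P^+=[0.2074 -0.0222; -0.0222 0.0730]

innov = [1.9429, -1.1080]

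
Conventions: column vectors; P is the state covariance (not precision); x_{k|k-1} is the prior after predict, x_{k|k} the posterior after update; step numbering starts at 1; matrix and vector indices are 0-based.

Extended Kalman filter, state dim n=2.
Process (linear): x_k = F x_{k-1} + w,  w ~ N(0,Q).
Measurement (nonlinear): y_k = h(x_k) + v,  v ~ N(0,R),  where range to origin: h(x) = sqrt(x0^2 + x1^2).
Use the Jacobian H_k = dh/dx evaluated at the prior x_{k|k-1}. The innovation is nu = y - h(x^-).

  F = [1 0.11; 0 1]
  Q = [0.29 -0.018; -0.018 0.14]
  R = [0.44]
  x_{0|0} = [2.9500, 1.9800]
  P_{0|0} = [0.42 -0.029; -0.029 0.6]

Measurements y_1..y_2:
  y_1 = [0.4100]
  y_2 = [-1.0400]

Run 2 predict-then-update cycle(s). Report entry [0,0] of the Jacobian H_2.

H_jac[0,0] = 0.8795

step 1: x^-=[3.1678, 1.9800]  P^-=[0.7109 0.0190; 0.0190 0.7400]  H_jac=[0.8480 0.5300]  S=[1.1761]  K=[0.5211; 0.3472]  nu=[-3.3257]  x^+=[1.4348, 0.8254]  P^+=[0.3915 -0.1938; -0.1938 0.5982]
step 2: x^-=[1.5256, 0.8254]  P^-=[0.6461 -0.1460; -0.1460 0.7382]  H_jac=[0.8795 0.4759]  S=[0.9848]  K=[0.5065; 0.2264]  nu=[-2.7746]  x^+=[0.1202, 0.1974]  P^+=[0.3935 -0.2589; -0.2589 0.6878]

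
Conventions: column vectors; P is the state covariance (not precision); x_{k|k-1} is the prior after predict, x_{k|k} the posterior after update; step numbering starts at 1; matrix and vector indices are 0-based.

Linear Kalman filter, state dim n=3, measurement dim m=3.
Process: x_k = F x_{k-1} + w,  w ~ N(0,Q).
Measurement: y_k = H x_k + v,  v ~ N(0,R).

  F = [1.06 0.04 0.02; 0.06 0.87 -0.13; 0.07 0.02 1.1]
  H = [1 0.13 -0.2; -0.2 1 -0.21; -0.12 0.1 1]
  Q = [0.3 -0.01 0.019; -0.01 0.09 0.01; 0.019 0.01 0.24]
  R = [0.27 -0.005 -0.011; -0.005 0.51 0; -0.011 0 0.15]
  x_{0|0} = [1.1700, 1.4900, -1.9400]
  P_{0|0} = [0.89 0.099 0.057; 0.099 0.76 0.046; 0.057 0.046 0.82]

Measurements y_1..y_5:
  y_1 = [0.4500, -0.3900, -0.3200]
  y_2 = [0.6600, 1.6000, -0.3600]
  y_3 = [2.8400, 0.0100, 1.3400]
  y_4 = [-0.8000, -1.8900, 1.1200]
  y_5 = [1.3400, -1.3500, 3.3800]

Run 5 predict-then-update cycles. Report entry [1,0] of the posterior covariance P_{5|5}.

P_post[1,0] = -0.0026

step 1: x^-=[1.2610, 1.6187, -2.0223]  P^-=[1.3124 0.1552 0.1746; 0.1552 0.6813 -0.0370; 0.1746 -0.0370 1.2479]  S=[1.6163 0.0034 -0.2214; 0.0034 1.2670 -0.2509; -0.2214 -0.2509 1.3706]  K=[0.8223 -0.0880 0.1405; 0.1730 0.5461 0.1370; 0.0725 -0.0879 0.8881]  nu=[-1.4259, -2.1812, 1.6918]  x^+=[0.5181, 0.4127, -0.4314]  P^+=[0.2281 0.0048 0.0389; 0.0048 0.2768 -0.0085; 0.0389 -0.0085 0.1379]
step 2: x^-=[0.5571, 0.4462, -0.4300]  P^-=[0.5588 0.0128 0.0844; 0.0128 0.3045 -0.0095; 0.0844 -0.0095 0.4138]  S=[0.8206 -0.0595 -0.0704; -0.0595 0.8610 -0.0689; -0.0704 -0.0689 0.5524]  K=[0.6659 -0.0808 0.1085; 0.1009 0.3674 0.0938; 0.0579 -0.0693 0.7277]  nu=[-0.0411, 1.1749, 0.0922]  x^+=[0.4448, 0.8824, -0.4467]  P^+=[0.1854 -0.0009 0.0313; -0.0009 0.1855 -0.0057; 0.0313 -0.0057 0.1128]
step 3: x^-=[0.4978, 0.8525, -0.4426]  P^-=[0.5099 0.0028 0.0716; 0.0028 0.2337 -0.0058; 0.0716 -0.0058 0.3821]  S=[0.7715 -0.0687 -0.0726; -0.0687 0.7883 -0.0633; -0.0726 -0.0633 0.5233]  K=[0.6451 -0.0807 0.1003; 0.0798 0.3108 0.0815; 0.0540 -0.0655 0.7121]  nu=[2.1428, -0.8359, 1.7571]  x^+=[2.1237, 0.9070, 0.9792]  P^+=[0.1797 -0.0022 0.0297; -0.0022 0.1567 -0.0046; 0.0297 -0.0046 0.1103]
step 4: x^-=[2.3069, 0.7892, 1.2439]  P^-=[0.5033 0.0005 0.0693; 0.0005 0.2115 -0.0051; 0.0693 -0.0051 0.3787]  S=[0.7646 -0.0724 -0.0739; -0.0724 0.7661 -0.0635; -0.0739 -0.0635 0.5204]  K=[0.6420 -0.0809 0.0986; 0.0728 0.2905 0.0765; 0.0533 -0.0647 0.7104]  nu=[-2.9608, -1.9566, 0.0740]  x^+=[0.5718, 0.0108, 1.2652]  P^+=[0.1789 -0.0025 0.0294; -0.0025 0.1464 -0.0043; 0.0294 -0.0043 0.1099]
step 5: x^-=[0.6319, -0.1208, 1.4320]  P^-=[0.5023 -0.0002 0.0689; -0.0002 0.2036 -0.0050; 0.0689 -0.0050 0.3783]  S=[0.7635 -0.0739 -0.0743; -0.0739 0.7583 -0.0639; -0.0743 -0.0639 0.5200]  K=[0.6415 -0.0811 0.0983; 0.0703 0.2830 0.0745; 0.0532 -0.0645 0.7103]  nu=[1.0102, -0.8022, 2.0359]  x^+=[1.5450, -0.1252, 2.9834]  P^+=[0.1787 -0.0026 0.0294; -0.0026 0.1426 -0.0042; 0.0294 -0.0042 0.1099]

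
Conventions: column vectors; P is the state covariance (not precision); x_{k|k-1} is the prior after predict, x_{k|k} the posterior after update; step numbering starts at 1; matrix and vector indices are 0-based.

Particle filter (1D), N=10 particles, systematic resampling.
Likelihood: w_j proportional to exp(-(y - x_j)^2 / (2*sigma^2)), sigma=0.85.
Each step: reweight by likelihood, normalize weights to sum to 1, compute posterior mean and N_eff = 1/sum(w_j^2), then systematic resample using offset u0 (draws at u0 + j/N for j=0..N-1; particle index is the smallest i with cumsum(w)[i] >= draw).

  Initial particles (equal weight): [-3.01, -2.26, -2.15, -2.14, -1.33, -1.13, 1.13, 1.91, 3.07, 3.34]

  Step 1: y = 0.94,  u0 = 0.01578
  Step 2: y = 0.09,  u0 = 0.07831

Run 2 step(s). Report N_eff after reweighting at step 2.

N_eff = 8.0062

step 1: w=[0.0000, 0.0005, 0.0008, 0.0009, 0.0172, 0.0314, 0.5940, 0.3176, 0.0264, 0.0113]  mean=1.3333  Neff=2.1942  idx=[4, 6, 6, 6, 6, 6, 6, 7, 7, 7]
step 2: w=[0.0731, 0.1396, 0.1396, 0.1396, 0.1396, 0.1396, 0.1396, 0.0298, 0.0298, 0.0298]  mean=1.0199  Neff=8.0062  idx=[1, 1, 2, 3, 3, 4, 5, 6, 6, 9]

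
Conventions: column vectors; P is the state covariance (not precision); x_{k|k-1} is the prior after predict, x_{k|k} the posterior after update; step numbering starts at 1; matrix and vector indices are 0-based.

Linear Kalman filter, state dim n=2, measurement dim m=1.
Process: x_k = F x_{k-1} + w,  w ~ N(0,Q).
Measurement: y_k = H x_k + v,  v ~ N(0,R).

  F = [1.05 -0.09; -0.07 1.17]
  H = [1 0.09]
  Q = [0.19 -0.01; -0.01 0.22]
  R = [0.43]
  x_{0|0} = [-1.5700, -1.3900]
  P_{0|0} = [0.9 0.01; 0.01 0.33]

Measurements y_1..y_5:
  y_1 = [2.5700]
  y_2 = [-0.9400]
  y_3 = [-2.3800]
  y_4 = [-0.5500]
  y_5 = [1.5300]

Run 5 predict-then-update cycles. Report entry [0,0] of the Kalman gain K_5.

K[0,0] = 0.5626

step 1: x^-=[-1.5234, -1.5164]  P^-=[1.1830 -0.0986; -0.0986 0.6745]  S=[1.6008]  K=[0.7335; -0.0236]  nu=[4.2299]  x^+=[1.5792, -1.6164]  P^+=[0.3218 -0.0708; -0.0708 0.6736]
step 2: x^-=[1.8037, -2.0017]  P^-=[0.5636 -0.1920; -0.1920 1.1553]  S=[0.9684]  K=[0.5641; -0.0909]  nu=[-2.5635]  x^+=[0.3575, -1.7687]  P^+=[0.2554 -0.1423; -0.1423 1.1473]
step 3: x^-=[0.5345, -2.0944]  P^-=[0.5078 -0.3253; -0.3253 1.8151]  S=[0.8939]  K=[0.5353; -0.1812]  nu=[-2.7260]  x^+=[-0.9246, -1.6005]  P^+=[0.2516 -0.2386; -0.2386 1.7857]
step 4: x^-=[-0.8268, -1.8078]  P^-=[0.5270 -0.5112; -0.5112 2.7048]  S=[0.8869]  K=[0.5423; -0.3019]  nu=[0.4395]  x^+=[-0.5885, -1.9405]  P^+=[0.2661 -0.3660; -0.3660 2.6240]
step 5: x^-=[-0.4432, -2.2292]  P^-=[0.5738 -0.7578; -0.7578 3.8732]  S=[0.8988]  K=[0.5626; -0.4553]  nu=[2.1739]  x^+=[0.7797, -3.2189]  P^+=[0.2894 -0.5276; -0.5276 3.6869]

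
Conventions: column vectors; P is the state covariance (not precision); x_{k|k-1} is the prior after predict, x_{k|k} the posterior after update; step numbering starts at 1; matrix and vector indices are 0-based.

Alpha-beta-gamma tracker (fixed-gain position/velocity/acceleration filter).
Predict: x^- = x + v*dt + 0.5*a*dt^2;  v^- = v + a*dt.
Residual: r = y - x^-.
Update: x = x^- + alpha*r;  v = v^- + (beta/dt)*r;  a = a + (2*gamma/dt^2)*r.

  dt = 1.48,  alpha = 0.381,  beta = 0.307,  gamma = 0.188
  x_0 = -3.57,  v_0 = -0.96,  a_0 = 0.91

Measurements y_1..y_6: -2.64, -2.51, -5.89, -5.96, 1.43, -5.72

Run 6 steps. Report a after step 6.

step 1: x_pred=-3.9942  r=1.3542  x^+=-3.4782  v^+=0.6677  a^+=1.1425
step 2: x_pred=-1.2388  r=-1.2712  x^+=-1.7231  v^+=2.0948  a^+=0.9242
step 3: x_pred=2.3895  r=-8.2795  x^+=-0.7650  v^+=1.7453  a^+=-0.4970
step 4: x_pred=1.2737  r=-7.2337  x^+=-1.4823  v^+=-0.4908  a^+=-1.7387
step 5: x_pred=-4.1129  r=5.5429  x^+=-2.0010  v^+=-1.9143  a^+=-0.7872
step 6: x_pred=-5.6964  r=-0.0236  x^+=-5.7054  v^+=-3.0843  a^+=-0.7913

a_post = -0.7913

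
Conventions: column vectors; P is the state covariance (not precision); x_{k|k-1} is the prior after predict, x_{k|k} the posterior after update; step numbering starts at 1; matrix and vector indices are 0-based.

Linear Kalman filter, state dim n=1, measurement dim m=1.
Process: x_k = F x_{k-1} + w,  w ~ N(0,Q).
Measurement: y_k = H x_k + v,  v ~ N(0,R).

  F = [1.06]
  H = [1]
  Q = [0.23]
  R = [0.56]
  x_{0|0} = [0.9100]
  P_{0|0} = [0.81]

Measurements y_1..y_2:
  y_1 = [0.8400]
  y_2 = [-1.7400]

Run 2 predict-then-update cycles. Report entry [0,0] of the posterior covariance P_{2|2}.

step 1: x^-=[0.9646]  P^-=[1.1401]  S=[1.7001]  K=[0.6706]  nu=[-0.1246]  x^+=[0.8810]  P^+=[0.3755]
step 2: x^-=[0.9339]  P^-=[0.6520]  S=[1.2120]  K=[0.5379]  nu=[-2.6739]  x^+=[-0.5045]  P^+=[0.3012]

P_post[0,0] = 0.3012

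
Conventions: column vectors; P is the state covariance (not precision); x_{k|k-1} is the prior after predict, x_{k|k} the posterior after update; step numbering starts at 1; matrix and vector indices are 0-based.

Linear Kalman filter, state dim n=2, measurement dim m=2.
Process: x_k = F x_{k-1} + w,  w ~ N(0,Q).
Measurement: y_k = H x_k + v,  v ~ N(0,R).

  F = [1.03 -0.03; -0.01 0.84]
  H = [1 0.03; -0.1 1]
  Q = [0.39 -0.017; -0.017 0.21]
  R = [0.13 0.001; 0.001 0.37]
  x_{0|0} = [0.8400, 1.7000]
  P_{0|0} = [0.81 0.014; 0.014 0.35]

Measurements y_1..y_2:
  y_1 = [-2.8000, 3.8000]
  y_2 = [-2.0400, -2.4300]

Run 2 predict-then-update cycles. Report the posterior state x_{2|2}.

step 1: x^-=[0.8142, 1.4196]  P^-=[1.2488 -0.0220; -0.0220 0.4568]  S=[1.3779 -0.1322; -0.1322 0.8437]  K=[0.9027 -0.0327; 0.0468 0.5514]  nu=[-3.6568, 2.4618]  x^+=[-2.5674, 2.6057]  P^+=[0.1173 0.0005; 0.0005 0.2041]
step 2: x^-=[-2.7226, 2.2145]  P^-=[0.5146 -0.0229; -0.0229 0.3540]  S=[0.6435 -0.0627; -0.0627 0.7337]  K=[0.7953 -0.0334; 0.0284 0.4880]  nu=[0.6161, -4.9168]  x^+=[-2.0683, -0.1675]  P^+=[0.1034 -0.0012; -0.0012 0.1805]

x_post = [-2.0683, -0.1675]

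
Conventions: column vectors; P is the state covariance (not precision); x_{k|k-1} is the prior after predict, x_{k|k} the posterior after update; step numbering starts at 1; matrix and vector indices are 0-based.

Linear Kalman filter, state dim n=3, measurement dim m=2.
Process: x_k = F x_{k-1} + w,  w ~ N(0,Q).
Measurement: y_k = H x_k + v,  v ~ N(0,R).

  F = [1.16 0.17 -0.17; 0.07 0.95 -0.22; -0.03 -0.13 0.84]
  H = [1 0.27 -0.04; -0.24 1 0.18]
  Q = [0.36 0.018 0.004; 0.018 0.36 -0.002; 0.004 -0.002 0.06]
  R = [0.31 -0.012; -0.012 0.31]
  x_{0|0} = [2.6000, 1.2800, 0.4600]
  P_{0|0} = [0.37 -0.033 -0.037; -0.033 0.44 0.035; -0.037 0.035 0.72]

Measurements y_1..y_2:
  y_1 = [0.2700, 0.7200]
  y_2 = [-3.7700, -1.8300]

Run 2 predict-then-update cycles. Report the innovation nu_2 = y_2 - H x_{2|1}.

step 1: x^-=[3.1554, 1.2968, 0.1420]  P^-=[0.8910 0.1122 -0.1467; 0.1122 0.7759 -0.1624; -0.1467 -0.1624 0.5698]  S=[1.3343 0.0553; 0.0553 1.0560]  K=[0.7014 -0.1580; 0.2182 0.6701; -0.1593 -0.0150]  nu=[-3.2299, 0.1549]  x^+=[0.8655, 0.6958, 0.6542]  P^+=[0.2205 -0.0043 -0.0010; -0.0043 0.2220 -0.0993; -0.0010 -0.0993 0.5354]
step 2: x^-=[1.0111, 0.5777, 0.4331]  P^-=[0.6830 0.1070 -0.1017; 0.1070 0.6283 -0.2108; -0.1017 -0.2108 0.4634]  S=[1.1100 0.0694; 0.0694 0.8742]  K=[0.6536 -0.1379; 0.2175 0.6287; -0.1530 -0.1057]  nu=[-4.9197, -2.2430]  x^+=[-1.8952, -1.9027, 1.4229]  P^+=[0.2047 -0.0015 -0.0001; -0.0015 0.2113 -0.1075; -0.0001 -0.1075 0.4254]

innov = [-4.9197, -2.2430]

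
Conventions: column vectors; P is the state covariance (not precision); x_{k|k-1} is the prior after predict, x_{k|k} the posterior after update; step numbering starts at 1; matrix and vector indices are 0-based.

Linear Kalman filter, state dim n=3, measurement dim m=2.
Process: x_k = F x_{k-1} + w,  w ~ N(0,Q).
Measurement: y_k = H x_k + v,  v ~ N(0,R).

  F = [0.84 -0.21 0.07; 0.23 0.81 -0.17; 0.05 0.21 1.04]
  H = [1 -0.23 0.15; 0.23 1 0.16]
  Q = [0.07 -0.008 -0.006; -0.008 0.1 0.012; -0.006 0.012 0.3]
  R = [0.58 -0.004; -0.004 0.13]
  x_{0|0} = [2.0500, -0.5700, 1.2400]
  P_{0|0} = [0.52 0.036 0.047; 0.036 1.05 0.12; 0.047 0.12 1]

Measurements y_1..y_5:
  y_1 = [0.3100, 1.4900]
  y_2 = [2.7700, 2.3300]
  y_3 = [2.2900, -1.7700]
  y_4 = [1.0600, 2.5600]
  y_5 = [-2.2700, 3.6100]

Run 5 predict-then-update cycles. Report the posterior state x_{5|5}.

x_post = [0.3851, 2.6669, -0.1901]

step 1: x^-=[1.9285, -0.2010, 1.2724]  P^-=[0.4774 -0.0702 0.0651; -0.0702 0.8220 0.1306; 0.0651 0.1306 1.4873]  S=[1.1771 -0.0866; -0.0866 1.0297]  K=[0.4338 0.0851; -0.1454 0.7907; 0.2482 0.3934]  nu=[-1.8556, 1.0439]  x^+=[1.2123, 0.8942, 1.2225]  P^+=[0.2548 -0.0366 -0.0795; -0.0366 0.1334 -0.1351; -0.0795 -0.1351 1.2723]
step 2: x^-=[0.9161, 0.7954, 1.5198]  P^-=[0.2694 -0.0221 0.0431; -0.0221 0.2676 -0.3179; 0.0431 -0.3179 1.6146]  S=[0.9450 -0.0134; -0.0134 0.3444]  K=[0.2994 0.1474; -0.1304 0.6094; 0.3775 -0.1295]  nu=[1.8088, 1.0808]  x^+=[1.6170, 1.2181, 2.0626]  P^+=[0.1784 -0.0140 -0.0569; -0.0140 0.1215 -0.2409; -0.0569 -0.2409 1.4728]
step 3: x^-=[1.2469, 1.0079, 2.4817]  P^-=[0.2138 -0.0356 0.1002; -0.0356 0.2973 -0.4344; 0.1002 -0.4344 1.7874]  S=[0.9261 -0.0437; -0.0437 0.3364]  K=[0.2617 0.1220; -0.1528 0.6331; 0.4910 -0.3089]  nu=[0.9027, -3.4618]  x^+=[1.0608, -1.3215, 3.9942]  P^+=[0.1482 -0.0181 -0.0070; -0.0181 0.1324 -0.2835; -0.0070 -0.2835 1.5187]
step 4: x^-=[1.4482, -1.5054, 3.9295]  P^-=[0.2017 -0.0568 0.1535; -0.0568 0.3105 -0.4642; 0.1535 -0.4642 1.8239]  S=[0.9434 -0.0617; -0.0617 0.3345]  K=[0.2580 0.0900; -0.1681 0.6362; 0.5457 -0.3091]  nu=[-1.3238, 3.1036]  x^+=[1.3861, 0.6915, 2.2476]  P^+=[0.1391 -0.0258 0.0282; -0.0258 0.1353 -0.2873; 0.0282 -0.2873 1.4902]
step 5: x^-=[1.1765, 0.4968, 2.5520]  P^-=[0.2023 -0.0683 0.1813; -0.0683 0.3065 -0.4544; 0.1813 -0.4544 1.7950]  S=[0.9560 -0.0658; -0.0658 0.3296]  K=[0.2616 0.0741; -0.1734 0.6269; 0.5621 -0.2686]  nu=[-3.7150, 2.4343]  x^+=[0.3851, 2.6669, -0.1901]  P^+=[0.1376 -0.0303 0.0454; -0.0303 0.1339 -0.2795; 0.0454 -0.2795 1.4493]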